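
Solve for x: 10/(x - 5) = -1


Multiply both sides by (x - 5): 10 = -1(x - 5)
Distribute: 10 = -x + 5
-x = 10 - 5 = 5
x = -5

x = -5


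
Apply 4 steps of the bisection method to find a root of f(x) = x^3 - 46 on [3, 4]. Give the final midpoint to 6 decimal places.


f(x) = x^3 - 46
f(3) = -19 < 0
f(4) = 18 > 0

Step 1: midpoint = (3.000000 + 4.000000)/2 = 3.500000
  f(3.500000) = -3.125000
  f(mid) < 0, so root is in [3.500000, 4.000000]

Step 2: midpoint = (3.500000 + 4.000000)/2 = 3.750000
  f(3.750000) = 6.734375
  f(mid) > 0, so root is in [3.500000, 3.750000]

Step 3: midpoint = (3.500000 + 3.750000)/2 = 3.625000
  f(3.625000) = 1.634766
  f(mid) > 0, so root is in [3.500000, 3.625000]

Step 4: midpoint = (3.500000 + 3.625000)/2 = 3.562500
  f(3.562500) = -0.786865
  f(mid) < 0, so root is in [3.562500, 3.625000]

midpoint = 3.562500


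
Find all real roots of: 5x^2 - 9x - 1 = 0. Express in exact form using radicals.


Using the quadratic formula: x = (-b ± sqrt(b^2 - 4ac)) / (2a)
Here a = 5, b = -9, c = -1
Discriminant = b^2 - 4ac = (-9)^2 - 4(5)(-1) = 81 + 20 = 101
Since discriminant = 101 > 0, there are two real roots.
x = (9 ± sqrt(101)) / 10
Numerically: x ≈ 1.9050 or x ≈ -0.1050

x = (9 + sqrt(101)) / 10 or x = (9 - sqrt(101)) / 10


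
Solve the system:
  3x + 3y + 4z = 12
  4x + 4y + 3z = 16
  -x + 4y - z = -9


Using Cramer's rule. Expand each determinant along the first row.
D  = 3*[4*(-1) - 3*4] - 3*[4*(-1) - 3*(-1)] + 4*[4*4 - 4*(-1)]
  = 3*(-16) - 3*(-1) + 4*(20) = 35
Dx = 12*[4*(-1) - 3*4] - 3*[16*(-1) - 3*(-9)] + 4*[16*4 - 4*(-9)]
  = 12*(-16) - 3*(11) + 4*(100) = 175
Dy = 3*[16*(-1) - 3*(-9)] - 12*[4*(-1) - 3*(-1)] + 4*[4*(-9) - 16*(-1)]
  = 3*(11) - 12*(-1) + 4*(-20) = -35
Dz = 3*[4*(-9) - 16*4] - 3*[4*(-9) - 16*(-1)] + 12*[4*4 - 4*(-1)]
  = 3*(-100) - 3*(-20) + 12*(20) = 0
x = Dx/D = 175/35 = 5, y = Dy/D = -35/35 = -1, z = Dz/D = 0/35 = 0
Check eq1: (3)(5) + (3)(-1) + (4)(0) = 12 = 12 ✓
Check eq2: (4)(5) + (4)(-1) + (3)(0) = 16 = 16 ✓
Check eq3: (-1)(5) + (4)(-1) + (-1)(0) = -9 = -9 ✓

x = 5, y = -1, z = 0


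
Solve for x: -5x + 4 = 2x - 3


Starting with: -5x + 4 = 2x - 3
Move all x terms to left: (-5 - 2)x = -3 - 4
Simplify: -7x = -7
Divide both sides by -7: x = 1

x = 1


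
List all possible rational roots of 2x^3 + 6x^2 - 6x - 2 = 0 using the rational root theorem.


Rational root theorem: possible roots are ±p/q where:
  p divides the constant term (-2): p ∈ {1, 2}
  q divides the leading coefficient (2): q ∈ {1, 2}

All possible rational roots: -2, -1, -1/2, 1/2, 1, 2

-2, -1, -1/2, 1/2, 1, 2


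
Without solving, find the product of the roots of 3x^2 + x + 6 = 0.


By Vieta's formulas for ax^2 + bx + c = 0:
  Sum of roots = -b/a
  Product of roots = c/a

Here a = 3, b = 1, c = 6
Sum = -(1)/3 = -1/3
Product = 6/3 = 2

Product = 2


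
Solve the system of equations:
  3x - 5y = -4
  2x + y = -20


Using Cramer's rule:
Determinant D = (3)(1) - (2)(-5) = 3 + 10 = 13
Dx = (-4)(1) - (-20)(-5) = -4 - 100 = -104
Dy = (3)(-20) - (2)(-4) = -60 + 8 = -52
x = Dx/D = -104/13 = -8
y = Dy/D = -52/13 = -4

x = -8, y = -4


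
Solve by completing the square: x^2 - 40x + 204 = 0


Start: x^2 - 40x + 204 = 0
Move constant: x^2 - 40x = -204
Half of -40 is -20, squared is 400
Add 400 to both sides: x^2 - 40x + 400 = 196
(x - 20)^2 = 196
x - 20 = ±14
x = 20 + 14 = 34 or x = 20 - 14 = 6

x = 6, x = 34


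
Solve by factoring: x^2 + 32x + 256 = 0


We need two numbers that multiply to 256 and add to 32.
Those numbers are 16 and 16 (since 16 * 16 = 256 and 16 + 16 = 32).
So x^2 + 32x + 256 = (x + 16)(x + 16) = 0
Setting each factor to zero: x = -16 or x = -16

x = -16


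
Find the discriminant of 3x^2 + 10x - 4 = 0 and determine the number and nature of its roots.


For ax^2 + bx + c = 0, discriminant D = b^2 - 4ac
Here a = 3, b = 10, c = -4
D = (10)^2 - 4(3)(-4) = 100 + 48 = 148

D = 148 > 0 but not a perfect square
The equation has 2 distinct real irrational roots.

Discriminant = 148, 2 distinct real irrational roots


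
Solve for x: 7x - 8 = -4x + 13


Starting with: 7x - 8 = -4x + 13
Move all x terms to left: (7 + 4)x = 13 + 8
Simplify: 11x = 21
Divide both sides by 11: x = 21/11

x = 21/11


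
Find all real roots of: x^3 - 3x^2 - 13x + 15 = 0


Let p(x) = x^3 - 3x^2 - 13x + 15. By the rational root theorem (leading coefficient 1), any rational root is an integer divisor of 15: try ±1, ±2, ... in turn.
Test x = 1: value = 0 ✓, so (x - 1) is a factor.
Synthetic division by (x - 1): bring down 1; 1(1) - 3 = -2; (-2)(1) - 13 = -15; (-15)(1) + 15 = 0 → quotient x^2 - 2x - 15, remainder 0.
Solve the quadratic x^2 - 2x - 15 = 0: discriminant = (-2)^2 - 4(1)(-15) = 4 + 60 = 64.
sqrt(64) = 8, so x = (2 ± 8)/2: x = 5 or x = -3.

x = -3, x = 1, x = 5


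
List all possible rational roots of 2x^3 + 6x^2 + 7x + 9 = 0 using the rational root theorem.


Rational root theorem: possible roots are ±p/q where:
  p divides the constant term (9): p ∈ {1, 3, 9}
  q divides the leading coefficient (2): q ∈ {1, 2}

All possible rational roots: -9, -9/2, -3, -3/2, -1, -1/2, 1/2, 1, 3/2, 3, 9/2, 9

-9, -9/2, -3, -3/2, -1, -1/2, 1/2, 1, 3/2, 3, 9/2, 9


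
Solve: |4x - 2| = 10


An absolute value equation |expr| = 10 gives two cases:
Case 1: 4x - 2 = 10
  4x = 12, so x = 3
Case 2: 4x - 2 = -10
  4x = -8, so x = -2

x = -2, x = 3


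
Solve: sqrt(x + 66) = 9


Square both sides: x + 66 = 9^2 = 81
x = 81 - 66 = 15
x = 15
Check: sqrt(1*15 + 66) = sqrt(81) = 9 ✓

x = 15


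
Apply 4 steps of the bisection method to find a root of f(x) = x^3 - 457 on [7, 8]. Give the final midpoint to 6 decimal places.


f(x) = x^3 - 457
f(7) = -114 < 0
f(8) = 55 > 0

Step 1: midpoint = (7.000000 + 8.000000)/2 = 7.500000
  f(7.500000) = -35.125000
  f(mid) < 0, so root is in [7.500000, 8.000000]

Step 2: midpoint = (7.500000 + 8.000000)/2 = 7.750000
  f(7.750000) = 8.484375
  f(mid) > 0, so root is in [7.500000, 7.750000]

Step 3: midpoint = (7.500000 + 7.750000)/2 = 7.625000
  f(7.625000) = -13.677734
  f(mid) < 0, so root is in [7.625000, 7.750000]

Step 4: midpoint = (7.625000 + 7.750000)/2 = 7.687500
  f(7.687500) = -2.686768
  f(mid) < 0, so root is in [7.687500, 7.750000]

midpoint = 7.687500


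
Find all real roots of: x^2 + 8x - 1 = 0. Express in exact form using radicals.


Using the quadratic formula: x = (-b ± sqrt(b^2 - 4ac)) / (2a)
Here a = 1, b = 8, c = -1
Discriminant = b^2 - 4ac = 8^2 - 4(1)(-1) = 64 + 4 = 68
Since discriminant = 68 > 0, there are two real roots.
x = (-8 ± 2*sqrt(17)) / 2
Simplifying: x = -4 ± sqrt(17)
Numerically: x ≈ 0.1231 or x ≈ -8.1231

x = -4 + sqrt(17) or x = -4 - sqrt(17)


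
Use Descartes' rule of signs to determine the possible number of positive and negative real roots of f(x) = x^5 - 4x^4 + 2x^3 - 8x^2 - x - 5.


Descartes' rule of signs:

For positive roots, count sign changes in f(x) = x^5 - 4x^4 + 2x^3 - 8x^2 - x - 5:
Signs of coefficients: +, -, +, -, -, -
Number of sign changes: 3
Possible positive real roots: 3, 1

For negative roots, examine f(-x) = -x^5 - 4x^4 - 2x^3 - 8x^2 + x - 5:
Signs of coefficients: -, -, -, -, +, -
Number of sign changes: 2
Possible negative real roots: 2, 0

Positive roots: 3 or 1; Negative roots: 2 or 0


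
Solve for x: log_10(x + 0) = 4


Convert to exponential form: x + 0 = 10^4 = 10000
x = 10000 - 0 = 10000
Check: log_10(10000 + 0) = log_10(10000) = log_10(10000) = 4 ✓

x = 10000


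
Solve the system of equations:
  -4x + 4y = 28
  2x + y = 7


Using Cramer's rule:
Determinant D = (-4)(1) - (2)(4) = -4 - 8 = -12
Dx = (28)(1) - (7)(4) = 28 - 28 = 0
Dy = (-4)(7) - (2)(28) = -28 - 56 = -84
x = Dx/D = 0/-12 = 0
y = Dy/D = -84/-12 = 7

x = 0, y = 7


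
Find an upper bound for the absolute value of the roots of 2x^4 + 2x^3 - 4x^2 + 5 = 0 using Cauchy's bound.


Cauchy's bound: all roots r satisfy |r| <= 1 + max(|a_i/a_n|) for i = 0,...,n-1
where a_n is the leading coefficient.

Coefficients: [2, 2, -4, 0, 5]
Leading coefficient a_n = 2
Ratios |a_i/a_n|: 1, 2, 0, 5/2
Maximum ratio: 5/2
Cauchy's bound: |r| <= 1 + 5/2 = 7/2

Upper bound = 7/2


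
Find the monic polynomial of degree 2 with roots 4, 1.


A monic polynomial with roots 4, 1 is:
p(x) = (x - 4)(x - 1)
After multiplying by (x - 4): x - 4
After multiplying by (x - 1): x^2 - 5x + 4

x^2 - 5x + 4


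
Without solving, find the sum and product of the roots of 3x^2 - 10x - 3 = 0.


By Vieta's formulas for ax^2 + bx + c = 0:
  Sum of roots = -b/a
  Product of roots = c/a

Here a = 3, b = -10, c = -3
Sum = -(-10)/3 = 10/3
Product = -3/3 = -1

Sum = 10/3, Product = -1


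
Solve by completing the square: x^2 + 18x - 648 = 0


Start: x^2 + 18x - 648 = 0
Move constant: x^2 + 18x = 648
Half of 18 is 9, squared is 81
Add 81 to both sides: x^2 + 18x + 81 = 729
(x + 9)^2 = 729
x + 9 = ±27
x = -9 + 27 = 18 or x = -9 - 27 = -36

x = -36, x = 18


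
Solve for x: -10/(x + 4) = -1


Multiply both sides by (x + 4): -10 = -1(x + 4)
Distribute: -10 = -x - 4
-x = -10 + 4 = -6
x = 6

x = 6


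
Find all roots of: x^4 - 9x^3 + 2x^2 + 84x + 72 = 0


Let p(x) = x^4 - 9x^3 + 2x^2 + 84x + 72. By the rational root theorem (leading coefficient 1), any rational root is an integer divisor of 72: try ±1, ±2, ... in turn.
Test x = 1: value = 150 ≠ 0.
Test x = -1: value = 0 ✓, so (x + 1) is a factor.
Synthetic division by (x + 1): bring down 1; 1(-1) - 9 = -10; (-10)(-1) + 2 = 12; 12(-1) + 84 = 72; 72(-1) + 72 = 0 → quotient x^3 - 10x^2 + 12x + 72, remainder 0.
Continue with the quotient x^3 - 10x^2 + 12x + 72 (candidates must divide 72; re-test x = -1 first in case it repeats).
Test x = -1: value = 49 ≠ 0.
Test x = 2: value = 64 ≠ 0.
Test x = -2: value = 0 ✓, so (x + 2) is a factor.
Synthetic division by (x + 2): bring down 1; 1(-2) - 10 = -12; (-12)(-2) + 12 = 36; 36(-2) + 72 = 0 → quotient x^2 - 12x + 36, remainder 0.
Solve the quadratic x^2 - 12x + 36 = 0: discriminant = (-12)^2 - 4(1)(36) = 144 - 144 = 0.
Discriminant = 0, so a double root: x = 12/2 = 6.
Collecting all roots found:

x = -2, x = -1, x = 6 (multiplicity 2)


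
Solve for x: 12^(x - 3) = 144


Express both sides with the same base.
144 = 12^2
Since the bases match, equate exponents: x - 3 = 2
So x = 2 - (-3) = 5

x = 5


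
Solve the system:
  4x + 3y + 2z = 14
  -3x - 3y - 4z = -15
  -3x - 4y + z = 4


Using Cramer's rule. Expand each determinant along the first row.
D  = 4*[(-3)*1 - (-4)*(-4)] - 3*[(-3)*1 - (-4)*(-3)] + 2*[(-3)*(-4) - (-3)*(-3)]
  = 4*(-19) - 3*(-15) + 2*(3) = -25
Dx = 14*[(-3)*1 - (-4)*(-4)] - 3*[(-15)*1 - (-4)*4] + 2*[(-15)*(-4) - (-3)*4]
  = 14*(-19) - 3*(1) + 2*(72) = -125
Dy = 4*[(-15)*1 - (-4)*4] - 14*[(-3)*1 - (-4)*(-3)] + 2*[(-3)*4 - (-15)*(-3)]
  = 4*(1) - 14*(-15) + 2*(-57) = 100
Dz = 4*[(-3)*4 - (-15)*(-4)] - 3*[(-3)*4 - (-15)*(-3)] + 14*[(-3)*(-4) - (-3)*(-3)]
  = 4*(-72) - 3*(-57) + 14*(3) = -75
x = Dx/D = -125/-25 = 5, y = Dy/D = 100/-25 = -4, z = Dz/D = -75/-25 = 3
Check eq1: (4)(5) + (3)(-4) + (2)(3) = 14 = 14 ✓
Check eq2: (-3)(5) + (-3)(-4) + (-4)(3) = -15 = -15 ✓
Check eq3: (-3)(5) + (-4)(-4) + (1)(3) = 4 = 4 ✓

x = 5, y = -4, z = 3


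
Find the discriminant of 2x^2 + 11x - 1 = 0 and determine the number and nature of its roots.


For ax^2 + bx + c = 0, discriminant D = b^2 - 4ac
Here a = 2, b = 11, c = -1
D = (11)^2 - 4(2)(-1) = 121 + 8 = 129

D = 129 > 0 but not a perfect square
The equation has 2 distinct real irrational roots.

Discriminant = 129, 2 distinct real irrational roots


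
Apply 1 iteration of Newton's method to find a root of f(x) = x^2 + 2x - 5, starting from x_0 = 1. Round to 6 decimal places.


Newton's method: x_(n+1) = x_n - f(x_n)/f'(x_n)
f(x) = x^2 + 2x - 5
f'(x) = 2x + 2

Iteration 1:
  f(1.000000) = -2.000000
  f'(1.000000) = 4.000000
  x_1 = 1.000000 - (-2.000000)/(4.000000) = 1.500000

x_1 = 1.500000


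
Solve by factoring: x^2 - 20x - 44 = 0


We need two numbers that multiply to -44 and add to -20.
Those numbers are -22 and 2 (since (-22) * 2 = -44 and (-22) + 2 = -20).
So x^2 - 20x - 44 = (x - 22)(x + 2) = 0
Setting each factor to zero: x = 22 or x = -2

x = -2, x = 22


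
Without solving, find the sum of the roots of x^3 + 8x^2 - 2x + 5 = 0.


By Vieta's formulas for x^3 + bx^2 + cx + d = 0:
  r1 + r2 + r3 = -b/a = -8
  r1*r2 + r1*r3 + r2*r3 = c/a = -2
  r1*r2*r3 = -d/a = -5


Sum = -8


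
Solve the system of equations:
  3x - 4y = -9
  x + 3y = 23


Using Cramer's rule:
Determinant D = (3)(3) - (1)(-4) = 9 + 4 = 13
Dx = (-9)(3) - (23)(-4) = -27 + 92 = 65
Dy = (3)(23) - (1)(-9) = 69 + 9 = 78
x = Dx/D = 65/13 = 5
y = Dy/D = 78/13 = 6

x = 5, y = 6


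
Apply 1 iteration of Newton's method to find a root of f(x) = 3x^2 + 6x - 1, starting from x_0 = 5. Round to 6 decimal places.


Newton's method: x_(n+1) = x_n - f(x_n)/f'(x_n)
f(x) = 3x^2 + 6x - 1
f'(x) = 6x + 6

Iteration 1:
  f(5.000000) = 104.000000
  f'(5.000000) = 36.000000
  x_1 = 5.000000 - (104.000000)/(36.000000) = 2.111111

x_1 = 2.111111


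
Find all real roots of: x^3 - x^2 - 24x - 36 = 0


Let p(x) = x^3 - x^2 - 24x - 36. By the rational root theorem (leading coefficient 1), any rational root is an integer divisor of 36: try ±1, ±2, ... in turn.
Test x = 1: value = -60 ≠ 0.
Test x = -1: value = -14 ≠ 0.
Test x = 2: value = -80 ≠ 0.
Test x = -2: value = 0 ✓, so (x + 2) is a factor.
Synthetic division by (x + 2): bring down 1; 1(-2) - 1 = -3; (-3)(-2) - 24 = -18; (-18)(-2) - 36 = 0 → quotient x^2 - 3x - 18, remainder 0.
Solve the quadratic x^2 - 3x - 18 = 0: discriminant = (-3)^2 - 4(1)(-18) = 9 + 72 = 81.
sqrt(81) = 9, so x = (3 ± 9)/2: x = 6 or x = -3.

x = -3, x = -2, x = 6


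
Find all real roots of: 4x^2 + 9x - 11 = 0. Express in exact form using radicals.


Using the quadratic formula: x = (-b ± sqrt(b^2 - 4ac)) / (2a)
Here a = 4, b = 9, c = -11
Discriminant = b^2 - 4ac = 9^2 - 4(4)(-11) = 81 + 176 = 257
Since discriminant = 257 > 0, there are two real roots.
x = (-9 ± sqrt(257)) / 8
Numerically: x ≈ 0.8789 or x ≈ -3.1289

x = (-9 + sqrt(257)) / 8 or x = (-9 - sqrt(257)) / 8


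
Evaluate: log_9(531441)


We need the exponent such that 9^? = 531441
9^6 = 531441
Therefore log_9(531441) = 6

6


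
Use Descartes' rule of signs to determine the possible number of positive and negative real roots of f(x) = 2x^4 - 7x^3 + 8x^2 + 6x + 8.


Descartes' rule of signs:

For positive roots, count sign changes in f(x) = 2x^4 - 7x^3 + 8x^2 + 6x + 8:
Signs of coefficients: +, -, +, +, +
Number of sign changes: 2
Possible positive real roots: 2, 0

For negative roots, examine f(-x) = 2x^4 + 7x^3 + 8x^2 - 6x + 8:
Signs of coefficients: +, +, +, -, +
Number of sign changes: 2
Possible negative real roots: 2, 0

Positive roots: 2 or 0; Negative roots: 2 or 0


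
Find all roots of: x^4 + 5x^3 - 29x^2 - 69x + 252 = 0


Let p(x) = x^4 + 5x^3 - 29x^2 - 69x + 252. By the rational root theorem (leading coefficient 1), any rational root is an integer divisor of 252: try ±1, ±2, ... in turn.
Test x = 1: value = 160 ≠ 0.
Test x = -1: value = 288 ≠ 0.
Test x = 2: value = 54 ≠ 0.
Test x = -2: value = 250 ≠ 0.
Test x = 3: value = 0 ✓, so (x - 3) is a factor.
Synthetic division by (x - 3): bring down 1; 1(3) + 5 = 8; 8(3) - 29 = -5; (-5)(3) - 69 = -84; (-84)(3) + 252 = 0 → quotient x^3 + 8x^2 - 5x - 84, remainder 0.
Continue with the quotient x^3 + 8x^2 - 5x - 84 (candidates must divide 84; re-test x = 3 first in case it repeats).
Test x = 3: value = 0 ✓, so (x - 3) is a factor.
Synthetic division by (x - 3): bring down 1; 1(3) + 8 = 11; 11(3) - 5 = 28; 28(3) - 84 = 0 → quotient x^2 + 11x + 28, remainder 0.
Solve the quadratic x^2 + 11x + 28 = 0: discriminant = 11^2 - 4(1)(28) = 121 - 112 = 9.
sqrt(9) = 3, so x = (-11 ± 3)/2: x = -4 or x = -7.
Collecting all roots found:

x = -7, x = -4, x = 3 (multiplicity 2)


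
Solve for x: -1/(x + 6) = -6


Multiply both sides by (x + 6): -1 = -6(x + 6)
Distribute: -1 = -6x - 36
-6x = -1 + 36 = 35
x = -35/6

x = -35/6


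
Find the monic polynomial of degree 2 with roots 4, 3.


A monic polynomial with roots 4, 3 is:
p(x) = (x - 4)(x - 3)
After multiplying by (x - 4): x - 4
After multiplying by (x - 3): x^2 - 7x + 12

x^2 - 7x + 12


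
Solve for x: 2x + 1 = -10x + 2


Starting with: 2x + 1 = -10x + 2
Move all x terms to left: (2 + 10)x = 2 - 1
Simplify: 12x = 1
Divide both sides by 12: x = 1/12

x = 1/12


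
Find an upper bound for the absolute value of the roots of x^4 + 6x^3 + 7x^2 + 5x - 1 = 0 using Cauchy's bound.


Cauchy's bound: all roots r satisfy |r| <= 1 + max(|a_i/a_n|) for i = 0,...,n-1
where a_n is the leading coefficient.

Coefficients: [1, 6, 7, 5, -1]
Leading coefficient a_n = 1
Ratios |a_i/a_n|: 6, 7, 5, 1
Maximum ratio: 7
Cauchy's bound: |r| <= 1 + 7 = 8

Upper bound = 8


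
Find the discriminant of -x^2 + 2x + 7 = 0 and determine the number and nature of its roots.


For ax^2 + bx + c = 0, discriminant D = b^2 - 4ac
Here a = -1, b = 2, c = 7
D = (2)^2 - 4(-1)(7) = 4 + 28 = 32

D = 32 > 0 but not a perfect square
The equation has 2 distinct real irrational roots.

Discriminant = 32, 2 distinct real irrational roots


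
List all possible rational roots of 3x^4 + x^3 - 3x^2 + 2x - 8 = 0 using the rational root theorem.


Rational root theorem: possible roots are ±p/q where:
  p divides the constant term (-8): p ∈ {1, 2, 4, 8}
  q divides the leading coefficient (3): q ∈ {1, 3}

All possible rational roots: -8, -4, -8/3, -2, -4/3, -1, -2/3, -1/3, 1/3, 2/3, 1, 4/3, 2, 8/3, 4, 8

-8, -4, -8/3, -2, -4/3, -1, -2/3, -1/3, 1/3, 2/3, 1, 4/3, 2, 8/3, 4, 8


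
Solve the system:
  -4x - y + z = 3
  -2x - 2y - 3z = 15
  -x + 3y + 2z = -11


Using Cramer's rule. Expand each determinant along the first row.
D  = (-4)*[(-2)*2 - (-3)*3] - (-1)*[(-2)*2 - (-3)*(-1)] + 1*[(-2)*3 - (-2)*(-1)]
  = (-4)*(5) - (-1)*(-7) + 1*(-8) = -35
Dx = 3*[(-2)*2 - (-3)*3] - (-1)*[15*2 - (-3)*(-11)] + 1*[15*3 - (-2)*(-11)]
  = 3*(5) - (-1)*(-3) + 1*(23) = 35
Dy = (-4)*[15*2 - (-3)*(-11)] - 3*[(-2)*2 - (-3)*(-1)] + 1*[(-2)*(-11) - 15*(-1)]
  = (-4)*(-3) - 3*(-7) + 1*(37) = 70
Dz = (-4)*[(-2)*(-11) - 15*3] - (-1)*[(-2)*(-11) - 15*(-1)] + 3*[(-2)*3 - (-2)*(-1)]
  = (-4)*(-23) - (-1)*(37) + 3*(-8) = 105
x = Dx/D = 35/-35 = -1, y = Dy/D = 70/-35 = -2, z = Dz/D = 105/-35 = -3
Check eq1: (-4)(-1) + (-1)(-2) + (1)(-3) = 3 = 3 ✓
Check eq2: (-2)(-1) + (-2)(-2) + (-3)(-3) = 15 = 15 ✓
Check eq3: (-1)(-1) + (3)(-2) + (2)(-3) = -11 = -11 ✓

x = -1, y = -2, z = -3


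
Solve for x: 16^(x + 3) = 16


Express both sides with the same base.
16 = 16^1
Since the bases match, equate exponents: x + 3 = 1
So x = 1 - (3) = -2

x = -2


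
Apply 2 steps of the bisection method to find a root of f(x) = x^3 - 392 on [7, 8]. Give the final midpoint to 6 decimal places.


f(x) = x^3 - 392
f(7) = -49 < 0
f(8) = 120 > 0

Step 1: midpoint = (7.000000 + 8.000000)/2 = 7.500000
  f(7.500000) = 29.875000
  f(mid) > 0, so root is in [7.000000, 7.500000]

Step 2: midpoint = (7.000000 + 7.500000)/2 = 7.250000
  f(7.250000) = -10.921875
  f(mid) < 0, so root is in [7.250000, 7.500000]

midpoint = 7.250000


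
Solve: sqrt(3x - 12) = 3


Square both sides: 3x - 12 = 3^2 = 9
3x = 9 + 12 = 21
x = 7
Check: sqrt(3*7 - 12) = sqrt(9) = 3 ✓

x = 7


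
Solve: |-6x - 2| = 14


An absolute value equation |expr| = 14 gives two cases:
Case 1: -6x - 2 = 14
  -6x = 16, so x = -8/3
Case 2: -6x - 2 = -14
  -6x = -12, so x = 2

x = -8/3, x = 2


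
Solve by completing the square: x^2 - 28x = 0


Start: x^2 - 28x + 0 = 0
Move constant: x^2 - 28x = 0
Half of -28 is -14, squared is 196
Add 196 to both sides: x^2 - 28x + 196 = 196
(x - 14)^2 = 196
x - 14 = ±14
x = 14 + 14 = 28 or x = 14 - 14 = 0

x = 0, x = 28


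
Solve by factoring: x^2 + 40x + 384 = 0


We need two numbers that multiply to 384 and add to 40.
Those numbers are 24 and 16 (since 24 * 16 = 384 and 24 + 16 = 40).
So x^2 + 40x + 384 = (x + 24)(x + 16) = 0
Setting each factor to zero: x = -24 or x = -16

x = -24, x = -16


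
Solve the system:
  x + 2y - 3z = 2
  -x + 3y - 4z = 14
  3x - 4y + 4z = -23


Using Cramer's rule. Expand each determinant along the first row.
D  = 1*[3*4 - (-4)*(-4)] - 2*[(-1)*4 - (-4)*3] + (-3)*[(-1)*(-4) - 3*3]
  = 1*(-4) - 2*(8) + (-3)*(-5) = -5
Dx = 2*[3*4 - (-4)*(-4)] - 2*[14*4 - (-4)*(-23)] + (-3)*[14*(-4) - 3*(-23)]
  = 2*(-4) - 2*(-36) + (-3)*(13) = 25
Dy = 1*[14*4 - (-4)*(-23)] - 2*[(-1)*4 - (-4)*3] + (-3)*[(-1)*(-23) - 14*3]
  = 1*(-36) - 2*(8) + (-3)*(-19) = 5
Dz = 1*[3*(-23) - 14*(-4)] - 2*[(-1)*(-23) - 14*3] + 2*[(-1)*(-4) - 3*3]
  = 1*(-13) - 2*(-19) + 2*(-5) = 15
x = Dx/D = 25/-5 = -5, y = Dy/D = 5/-5 = -1, z = Dz/D = 15/-5 = -3
Check eq1: (1)(-5) + (2)(-1) + (-3)(-3) = 2 = 2 ✓
Check eq2: (-1)(-5) + (3)(-1) + (-4)(-3) = 14 = 14 ✓
Check eq3: (3)(-5) + (-4)(-1) + (4)(-3) = -23 = -23 ✓

x = -5, y = -1, z = -3


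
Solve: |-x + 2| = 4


An absolute value equation |expr| = 4 gives two cases:
Case 1: -x + 2 = 4
  -x = 2, so x = -2
Case 2: -x + 2 = -4
  -x = -6, so x = 6

x = -2, x = 6


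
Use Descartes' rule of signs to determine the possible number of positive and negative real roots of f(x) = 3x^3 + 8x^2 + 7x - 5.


Descartes' rule of signs:

For positive roots, count sign changes in f(x) = 3x^3 + 8x^2 + 7x - 5:
Signs of coefficients: +, +, +, -
Number of sign changes: 1
Possible positive real roots: 1

For negative roots, examine f(-x) = -3x^3 + 8x^2 - 7x - 5:
Signs of coefficients: -, +, -, -
Number of sign changes: 2
Possible negative real roots: 2, 0

Positive roots: 1; Negative roots: 2 or 0


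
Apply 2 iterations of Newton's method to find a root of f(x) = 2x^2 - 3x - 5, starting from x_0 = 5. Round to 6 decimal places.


Newton's method: x_(n+1) = x_n - f(x_n)/f'(x_n)
f(x) = 2x^2 - 3x - 5
f'(x) = 4x - 3

Iteration 1:
  f(5.000000) = 30.000000
  f'(5.000000) = 17.000000
  x_1 = 5.000000 - (30.000000)/(17.000000) = 3.235294

Iteration 2:
  f(3.235294) = 6.228374
  f'(3.235294) = 9.941176
  x_2 = 3.235294 - (6.228374)/(9.941176) = 2.608771

x_2 = 2.608771


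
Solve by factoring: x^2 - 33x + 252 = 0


We need two numbers that multiply to 252 and add to -33.
Those numbers are -12 and -21 (since (-12) * (-21) = 252 and (-12) + (-21) = -33).
So x^2 - 33x + 252 = (x - 12)(x - 21) = 0
Setting each factor to zero: x = 12 or x = 21

x = 12, x = 21


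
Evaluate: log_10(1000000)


We need the exponent such that 10^? = 1000000
10^6 = 1000000
Therefore log_10(1000000) = 6

6


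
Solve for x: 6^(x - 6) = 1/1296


Express both sides with the same base.
1/1296 = 6^(-4)
Since the bases match, equate exponents: x - 6 = -4
So x = -4 - (-6) = 2

x = 2


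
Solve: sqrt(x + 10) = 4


Square both sides: x + 10 = 4^2 = 16
x = 16 - 10 = 6
x = 6
Check: sqrt(1*6 + 10) = sqrt(16) = 4 ✓

x = 6


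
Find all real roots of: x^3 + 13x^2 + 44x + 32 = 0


Let p(x) = x^3 + 13x^2 + 44x + 32. By the rational root theorem (leading coefficient 1), any rational root is an integer divisor of 32: try ±1, ±2, ... in turn.
Test x = 1: value = 90 ≠ 0.
Test x = -1: value = 0 ✓, so (x + 1) is a factor.
Synthetic division by (x + 1): bring down 1; 1(-1) + 13 = 12; 12(-1) + 44 = 32; 32(-1) + 32 = 0 → quotient x^2 + 12x + 32, remainder 0.
Solve the quadratic x^2 + 12x + 32 = 0: discriminant = 12^2 - 4(1)(32) = 144 - 128 = 16.
sqrt(16) = 4, so x = (-12 ± 4)/2: x = -4 or x = -8.

x = -8, x = -4, x = -1


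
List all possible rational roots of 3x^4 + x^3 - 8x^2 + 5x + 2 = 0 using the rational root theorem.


Rational root theorem: possible roots are ±p/q where:
  p divides the constant term (2): p ∈ {1, 2}
  q divides the leading coefficient (3): q ∈ {1, 3}

All possible rational roots: -2, -1, -2/3, -1/3, 1/3, 2/3, 1, 2

-2, -1, -2/3, -1/3, 1/3, 2/3, 1, 2


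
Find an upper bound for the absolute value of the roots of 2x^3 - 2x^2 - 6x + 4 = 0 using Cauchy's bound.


Cauchy's bound: all roots r satisfy |r| <= 1 + max(|a_i/a_n|) for i = 0,...,n-1
where a_n is the leading coefficient.

Coefficients: [2, -2, -6, 4]
Leading coefficient a_n = 2
Ratios |a_i/a_n|: 1, 3, 2
Maximum ratio: 3
Cauchy's bound: |r| <= 1 + 3 = 4

Upper bound = 4


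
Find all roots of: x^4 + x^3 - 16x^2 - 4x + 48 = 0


Let p(x) = x^4 + x^3 - 16x^2 - 4x + 48. By the rational root theorem (leading coefficient 1), any rational root is an integer divisor of 48: try ±1, ±2, ... in turn.
Test x = 1: value = 30 ≠ 0.
Test x = -1: value = 36 ≠ 0.
Test x = 2: value = 0 ✓, so (x - 2) is a factor.
Synthetic division by (x - 2): bring down 1; 1(2) + 1 = 3; 3(2) - 16 = -10; (-10)(2) - 4 = -24; (-24)(2) + 48 = 0 → quotient x^3 + 3x^2 - 10x - 24, remainder 0.
Continue with the quotient x^3 + 3x^2 - 10x - 24 (candidates must divide 24; re-test x = 2 first in case it repeats).
Test x = 2: value = -24 ≠ 0.
Test x = -2: value = 0 ✓, so (x + 2) is a factor.
Synthetic division by (x + 2): bring down 1; 1(-2) + 3 = 1; 1(-2) - 10 = -12; (-12)(-2) - 24 = 0 → quotient x^2 + x - 12, remainder 0.
Solve the quadratic x^2 + x - 12 = 0: discriminant = 1^2 - 4(1)(-12) = 1 + 48 = 49.
sqrt(49) = 7, so x = (-1 ± 7)/2: x = 3 or x = -4.
Collecting all roots found:

x = -4, x = -2, x = 2, x = 3


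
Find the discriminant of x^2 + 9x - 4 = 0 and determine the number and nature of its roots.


For ax^2 + bx + c = 0, discriminant D = b^2 - 4ac
Here a = 1, b = 9, c = -4
D = (9)^2 - 4(1)(-4) = 81 + 16 = 97

D = 97 > 0 but not a perfect square
The equation has 2 distinct real irrational roots.

Discriminant = 97, 2 distinct real irrational roots


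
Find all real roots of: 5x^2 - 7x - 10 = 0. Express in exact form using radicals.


Using the quadratic formula: x = (-b ± sqrt(b^2 - 4ac)) / (2a)
Here a = 5, b = -7, c = -10
Discriminant = b^2 - 4ac = (-7)^2 - 4(5)(-10) = 49 + 200 = 249
Since discriminant = 249 > 0, there are two real roots.
x = (7 ± sqrt(249)) / 10
Numerically: x ≈ 2.2780 or x ≈ -0.8780

x = (7 + sqrt(249)) / 10 or x = (7 - sqrt(249)) / 10


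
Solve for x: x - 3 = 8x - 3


Starting with: x - 3 = 8x - 3
Move all x terms to left: (1 - 8)x = -3 + 3
Simplify: -7x = 0
Divide both sides by -7: x = 0

x = 0


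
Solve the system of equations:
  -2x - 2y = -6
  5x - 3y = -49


Using Cramer's rule:
Determinant D = (-2)(-3) - (5)(-2) = 6 + 10 = 16
Dx = (-6)(-3) - (-49)(-2) = 18 - 98 = -80
Dy = (-2)(-49) - (5)(-6) = 98 + 30 = 128
x = Dx/D = -80/16 = -5
y = Dy/D = 128/16 = 8

x = -5, y = 8


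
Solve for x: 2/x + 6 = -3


Subtract 6 from both sides: 2/x = -9
Multiply both sides by x: 2 = -9 * x
Divide by -9: x = -2/9

x = -2/9


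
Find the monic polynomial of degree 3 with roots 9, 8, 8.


A monic polynomial with roots 9, 8, 8 is:
p(x) = (x - 9)(x - 8)(x - 8)
After multiplying by (x - 9): x - 9
After multiplying by (x - 8): x^2 - 17x + 72
After multiplying by (x - 8): x^3 - 25x^2 + 208x - 576

x^3 - 25x^2 + 208x - 576


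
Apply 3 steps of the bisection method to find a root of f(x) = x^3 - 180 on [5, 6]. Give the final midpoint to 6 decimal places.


f(x) = x^3 - 180
f(5) = -55 < 0
f(6) = 36 > 0

Step 1: midpoint = (5.000000 + 6.000000)/2 = 5.500000
  f(5.500000) = -13.625000
  f(mid) < 0, so root is in [5.500000, 6.000000]

Step 2: midpoint = (5.500000 + 6.000000)/2 = 5.750000
  f(5.750000) = 10.109375
  f(mid) > 0, so root is in [5.500000, 5.750000]

Step 3: midpoint = (5.500000 + 5.750000)/2 = 5.625000
  f(5.625000) = -2.021484
  f(mid) < 0, so root is in [5.625000, 5.750000]

midpoint = 5.625000


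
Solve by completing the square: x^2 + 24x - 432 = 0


Start: x^2 + 24x - 432 = 0
Move constant: x^2 + 24x = 432
Half of 24 is 12, squared is 144
Add 144 to both sides: x^2 + 24x + 144 = 576
(x + 12)^2 = 576
x + 12 = ±24
x = -12 + 24 = 12 or x = -12 - 24 = -36

x = -36, x = 12


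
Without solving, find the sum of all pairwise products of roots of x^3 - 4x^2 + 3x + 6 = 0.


By Vieta's formulas for x^3 + bx^2 + cx + d = 0:
  r1 + r2 + r3 = -b/a = 4
  r1*r2 + r1*r3 + r2*r3 = c/a = 3
  r1*r2*r3 = -d/a = -6


Sum of pairwise products = 3


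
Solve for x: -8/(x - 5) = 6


Multiply both sides by (x - 5): -8 = 6(x - 5)
Distribute: -8 = 6x - 30
6x = -8 + 30 = 22
x = 11/3

x = 11/3


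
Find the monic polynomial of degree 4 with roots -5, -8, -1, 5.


A monic polynomial with roots -5, -8, -1, 5 is:
p(x) = (x + 5)(x + 8)(x + 1)(x - 5)
After multiplying by (x + 5): x + 5
After multiplying by (x + 8): x^2 + 13x + 40
After multiplying by (x + 1): x^3 + 14x^2 + 53x + 40
After multiplying by (x - 5): x^4 + 9x^3 - 17x^2 - 225x - 200

x^4 + 9x^3 - 17x^2 - 225x - 200


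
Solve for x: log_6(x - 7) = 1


Convert to exponential form: x - 7 = 6^1 = 6
x = 6 + 7 = 13
Check: log_6(13 - 7) = log_6(6) = log_6(6) = 1 ✓

x = 13


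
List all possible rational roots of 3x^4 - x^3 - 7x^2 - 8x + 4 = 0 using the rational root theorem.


Rational root theorem: possible roots are ±p/q where:
  p divides the constant term (4): p ∈ {1, 2, 4}
  q divides the leading coefficient (3): q ∈ {1, 3}

All possible rational roots: -4, -2, -4/3, -1, -2/3, -1/3, 1/3, 2/3, 1, 4/3, 2, 4

-4, -2, -4/3, -1, -2/3, -1/3, 1/3, 2/3, 1, 4/3, 2, 4


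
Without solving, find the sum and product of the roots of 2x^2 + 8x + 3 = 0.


By Vieta's formulas for ax^2 + bx + c = 0:
  Sum of roots = -b/a
  Product of roots = c/a

Here a = 2, b = 8, c = 3
Sum = -(8)/2 = -4
Product = 3/2 = 3/2

Sum = -4, Product = 3/2


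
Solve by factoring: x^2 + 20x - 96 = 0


We need two numbers that multiply to -96 and add to 20.
Those numbers are -4 and 24 (since (-4) * 24 = -96 and (-4) + 24 = 20).
So x^2 + 20x - 96 = (x - 4)(x + 24) = 0
Setting each factor to zero: x = 4 or x = -24

x = -24, x = 4


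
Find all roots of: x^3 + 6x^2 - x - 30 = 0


Let p(x) = x^3 + 6x^2 - x - 30. By the rational root theorem (leading coefficient 1), any rational root is an integer divisor of 30: try ±1, ±2, ... in turn.
Test x = 1: value = -24 ≠ 0.
Test x = -1: value = -24 ≠ 0.
Test x = 2: value = 0 ✓, so (x - 2) is a factor.
Synthetic division by (x - 2): bring down 1; 1(2) + 6 = 8; 8(2) - 1 = 15; 15(2) - 30 = 0 → quotient x^2 + 8x + 15, remainder 0.
Solve the quadratic x^2 + 8x + 15 = 0: discriminant = 8^2 - 4(1)(15) = 64 - 60 = 4.
sqrt(4) = 2, so x = (-8 ± 2)/2: x = -3 or x = -5.
Collecting all roots found:

x = -5, x = -3, x = 2


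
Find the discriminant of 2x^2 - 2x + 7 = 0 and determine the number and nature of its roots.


For ax^2 + bx + c = 0, discriminant D = b^2 - 4ac
Here a = 2, b = -2, c = 7
D = (-2)^2 - 4(2)(7) = 4 - 56 = -52

D = -52 < 0
The equation has no real roots (2 complex conjugate roots).

Discriminant = -52, no real roots (2 complex conjugate roots)


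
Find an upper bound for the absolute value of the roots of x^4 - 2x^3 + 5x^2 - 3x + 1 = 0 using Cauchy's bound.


Cauchy's bound: all roots r satisfy |r| <= 1 + max(|a_i/a_n|) for i = 0,...,n-1
where a_n is the leading coefficient.

Coefficients: [1, -2, 5, -3, 1]
Leading coefficient a_n = 1
Ratios |a_i/a_n|: 2, 5, 3, 1
Maximum ratio: 5
Cauchy's bound: |r| <= 1 + 5 = 6

Upper bound = 6


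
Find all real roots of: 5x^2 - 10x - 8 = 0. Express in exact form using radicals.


Using the quadratic formula: x = (-b ± sqrt(b^2 - 4ac)) / (2a)
Here a = 5, b = -10, c = -8
Discriminant = b^2 - 4ac = (-10)^2 - 4(5)(-8) = 100 + 160 = 260
Since discriminant = 260 > 0, there are two real roots.
x = (10 ± 2*sqrt(65)) / 10
Simplifying: x = (5 ± sqrt(65)) / 5
Numerically: x ≈ 2.6125 or x ≈ -0.6125

x = (5 + sqrt(65)) / 5 or x = (5 - sqrt(65)) / 5


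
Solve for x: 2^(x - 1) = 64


Express both sides with the same base.
64 = 2^6
Since the bases match, equate exponents: x - 1 = 6
So x = 6 - (-1) = 7

x = 7


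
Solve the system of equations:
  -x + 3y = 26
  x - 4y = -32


Using Cramer's rule:
Determinant D = (-1)(-4) - (1)(3) = 4 - 3 = 1
Dx = (26)(-4) - (-32)(3) = -104 + 96 = -8
Dy = (-1)(-32) - (1)(26) = 32 - 26 = 6
x = Dx/D = -8/1 = -8
y = Dy/D = 6/1 = 6

x = -8, y = 6


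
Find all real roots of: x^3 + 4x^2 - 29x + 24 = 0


Let p(x) = x^3 + 4x^2 - 29x + 24. By the rational root theorem (leading coefficient 1), any rational root is an integer divisor of 24: try ±1, ±2, ... in turn.
Test x = 1: value = 0 ✓, so (x - 1) is a factor.
Synthetic division by (x - 1): bring down 1; 1(1) + 4 = 5; 5(1) - 29 = -24; (-24)(1) + 24 = 0 → quotient x^2 + 5x - 24, remainder 0.
Solve the quadratic x^2 + 5x - 24 = 0: discriminant = 5^2 - 4(1)(-24) = 25 + 96 = 121.
sqrt(121) = 11, so x = (-5 ± 11)/2: x = 3 or x = -8.

x = -8, x = 1, x = 3


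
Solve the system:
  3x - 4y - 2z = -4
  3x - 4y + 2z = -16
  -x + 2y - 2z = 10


Using Cramer's rule. Expand each determinant along the first row.
D  = 3*[(-4)*(-2) - 2*2] - (-4)*[3*(-2) - 2*(-1)] + (-2)*[3*2 - (-4)*(-1)]
  = 3*(4) - (-4)*(-4) + (-2)*(2) = -8
Dx = (-4)*[(-4)*(-2) - 2*2] - (-4)*[(-16)*(-2) - 2*10] + (-2)*[(-16)*2 - (-4)*10]
  = (-4)*(4) - (-4)*(12) + (-2)*(8) = 16
Dy = 3*[(-16)*(-2) - 2*10] - (-4)*[3*(-2) - 2*(-1)] + (-2)*[3*10 - (-16)*(-1)]
  = 3*(12) - (-4)*(-4) + (-2)*(14) = -8
Dz = 3*[(-4)*10 - (-16)*2] - (-4)*[3*10 - (-16)*(-1)] + (-4)*[3*2 - (-4)*(-1)]
  = 3*(-8) - (-4)*(14) + (-4)*(2) = 24
x = Dx/D = 16/-8 = -2, y = Dy/D = -8/-8 = 1, z = Dz/D = 24/-8 = -3
Check eq1: (3)(-2) + (-4)(1) + (-2)(-3) = -4 = -4 ✓
Check eq2: (3)(-2) + (-4)(1) + (2)(-3) = -16 = -16 ✓
Check eq3: (-1)(-2) + (2)(1) + (-2)(-3) = 10 = 10 ✓

x = -2, y = 1, z = -3


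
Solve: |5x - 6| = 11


An absolute value equation |expr| = 11 gives two cases:
Case 1: 5x - 6 = 11
  5x = 17, so x = 17/5
Case 2: 5x - 6 = -11
  5x = -5, so x = -1

x = -1, x = 17/5


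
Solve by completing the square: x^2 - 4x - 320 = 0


Start: x^2 - 4x - 320 = 0
Move constant: x^2 - 4x = 320
Half of -4 is -2, squared is 4
Add 4 to both sides: x^2 - 4x + 4 = 324
(x - 2)^2 = 324
x - 2 = ±18
x = 2 + 18 = 20 or x = 2 - 18 = -16

x = -16, x = 20


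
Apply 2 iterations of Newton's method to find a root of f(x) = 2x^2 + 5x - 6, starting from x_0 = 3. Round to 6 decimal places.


Newton's method: x_(n+1) = x_n - f(x_n)/f'(x_n)
f(x) = 2x^2 + 5x - 6
f'(x) = 4x + 5

Iteration 1:
  f(3.000000) = 27.000000
  f'(3.000000) = 17.000000
  x_1 = 3.000000 - (27.000000)/(17.000000) = 1.411765

Iteration 2:
  f(1.411765) = 5.044983
  f'(1.411765) = 10.647059
  x_2 = 1.411765 - (5.044983)/(10.647059) = 0.937927

x_2 = 0.937927


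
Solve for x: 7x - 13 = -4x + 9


Starting with: 7x - 13 = -4x + 9
Move all x terms to left: (7 + 4)x = 9 + 13
Simplify: 11x = 22
Divide both sides by 11: x = 2

x = 2


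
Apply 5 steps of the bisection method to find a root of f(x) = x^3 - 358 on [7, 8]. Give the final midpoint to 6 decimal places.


f(x) = x^3 - 358
f(7) = -15 < 0
f(8) = 154 > 0

Step 1: midpoint = (7.000000 + 8.000000)/2 = 7.500000
  f(7.500000) = 63.875000
  f(mid) > 0, so root is in [7.000000, 7.500000]

Step 2: midpoint = (7.000000 + 7.500000)/2 = 7.250000
  f(7.250000) = 23.078125
  f(mid) > 0, so root is in [7.000000, 7.250000]

Step 3: midpoint = (7.000000 + 7.250000)/2 = 7.125000
  f(7.125000) = 3.705078
  f(mid) > 0, so root is in [7.000000, 7.125000]

Step 4: midpoint = (7.000000 + 7.125000)/2 = 7.062500
  f(7.062500) = -5.730225
  f(mid) < 0, so root is in [7.062500, 7.125000]

Step 5: midpoint = (7.062500 + 7.125000)/2 = 7.093750
  f(7.093750) = -1.033356
  f(mid) < 0, so root is in [7.093750, 7.125000]

midpoint = 7.093750


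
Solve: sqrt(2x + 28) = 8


Square both sides: 2x + 28 = 8^2 = 64
2x = 64 - 28 = 36
x = 18
Check: sqrt(2*18 + 28) = sqrt(64) = 8 ✓

x = 18


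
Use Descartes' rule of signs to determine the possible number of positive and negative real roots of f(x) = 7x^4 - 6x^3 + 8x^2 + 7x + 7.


Descartes' rule of signs:

For positive roots, count sign changes in f(x) = 7x^4 - 6x^3 + 8x^2 + 7x + 7:
Signs of coefficients: +, -, +, +, +
Number of sign changes: 2
Possible positive real roots: 2, 0

For negative roots, examine f(-x) = 7x^4 + 6x^3 + 8x^2 - 7x + 7:
Signs of coefficients: +, +, +, -, +
Number of sign changes: 2
Possible negative real roots: 2, 0

Positive roots: 2 or 0; Negative roots: 2 or 0


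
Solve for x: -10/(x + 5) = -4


Multiply both sides by (x + 5): -10 = -4(x + 5)
Distribute: -10 = -4x - 20
-4x = -10 + 20 = 10
x = -5/2

x = -5/2


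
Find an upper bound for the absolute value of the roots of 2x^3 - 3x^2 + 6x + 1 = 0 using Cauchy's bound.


Cauchy's bound: all roots r satisfy |r| <= 1 + max(|a_i/a_n|) for i = 0,...,n-1
where a_n is the leading coefficient.

Coefficients: [2, -3, 6, 1]
Leading coefficient a_n = 2
Ratios |a_i/a_n|: 3/2, 3, 1/2
Maximum ratio: 3
Cauchy's bound: |r| <= 1 + 3 = 4

Upper bound = 4


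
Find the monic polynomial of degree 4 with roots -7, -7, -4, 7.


A monic polynomial with roots -7, -7, -4, 7 is:
p(x) = (x + 7)(x + 7)(x + 4)(x - 7)
After multiplying by (x + 7): x + 7
After multiplying by (x + 7): x^2 + 14x + 49
After multiplying by (x + 4): x^3 + 18x^2 + 105x + 196
After multiplying by (x - 7): x^4 + 11x^3 - 21x^2 - 539x - 1372

x^4 + 11x^3 - 21x^2 - 539x - 1372


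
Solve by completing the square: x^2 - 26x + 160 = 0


Start: x^2 - 26x + 160 = 0
Move constant: x^2 - 26x = -160
Half of -26 is -13, squared is 169
Add 169 to both sides: x^2 - 26x + 169 = 9
(x - 13)^2 = 9
x - 13 = ±3
x = 13 + 3 = 16 or x = 13 - 3 = 10

x = 10, x = 16


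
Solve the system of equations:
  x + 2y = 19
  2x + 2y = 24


Using Cramer's rule:
Determinant D = (1)(2) - (2)(2) = 2 - 4 = -2
Dx = (19)(2) - (24)(2) = 38 - 48 = -10
Dy = (1)(24) - (2)(19) = 24 - 38 = -14
x = Dx/D = -10/-2 = 5
y = Dy/D = -14/-2 = 7

x = 5, y = 7


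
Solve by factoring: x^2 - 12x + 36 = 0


We need two numbers that multiply to 36 and add to -12.
Those numbers are -6 and -6 (since (-6) * (-6) = 36 and (-6) + (-6) = -12).
So x^2 - 12x + 36 = (x - 6)(x - 6) = 0
Setting each factor to zero: x = 6 or x = 6

x = 6


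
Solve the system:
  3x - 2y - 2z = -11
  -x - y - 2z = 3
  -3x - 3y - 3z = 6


Using Cramer's rule. Expand each determinant along the first row.
D  = 3*[(-1)*(-3) - (-2)*(-3)] - (-2)*[(-1)*(-3) - (-2)*(-3)] + (-2)*[(-1)*(-3) - (-1)*(-3)]
  = 3*(-3) - (-2)*(-3) + (-2)*(0) = -15
Dx = (-11)*[(-1)*(-3) - (-2)*(-3)] - (-2)*[3*(-3) - (-2)*6] + (-2)*[3*(-3) - (-1)*6]
  = (-11)*(-3) - (-2)*(3) + (-2)*(-3) = 45
Dy = 3*[3*(-3) - (-2)*6] - (-11)*[(-1)*(-3) - (-2)*(-3)] + (-2)*[(-1)*6 - 3*(-3)]
  = 3*(3) - (-11)*(-3) + (-2)*(3) = -30
Dz = 3*[(-1)*6 - 3*(-3)] - (-2)*[(-1)*6 - 3*(-3)] + (-11)*[(-1)*(-3) - (-1)*(-3)]
  = 3*(3) - (-2)*(3) + (-11)*(0) = 15
x = Dx/D = 45/-15 = -3, y = Dy/D = -30/-15 = 2, z = Dz/D = 15/-15 = -1
Check eq1: (3)(-3) + (-2)(2) + (-2)(-1) = -11 = -11 ✓
Check eq2: (-1)(-3) + (-1)(2) + (-2)(-1) = 3 = 3 ✓
Check eq3: (-3)(-3) + (-3)(2) + (-3)(-1) = 6 = 6 ✓

x = -3, y = 2, z = -1


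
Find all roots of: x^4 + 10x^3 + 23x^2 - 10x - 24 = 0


Let p(x) = x^4 + 10x^3 + 23x^2 - 10x - 24. By the rational root theorem (leading coefficient 1), any rational root is an integer divisor of 24: try ±1, ±2, ... in turn.
Test x = 1: value = 0 ✓, so (x - 1) is a factor.
Synthetic division by (x - 1): bring down 1; 1(1) + 10 = 11; 11(1) + 23 = 34; 34(1) - 10 = 24; 24(1) - 24 = 0 → quotient x^3 + 11x^2 + 34x + 24, remainder 0.
Continue with the quotient x^3 + 11x^2 + 34x + 24 (candidates must divide 24; re-test x = 1 first in case it repeats).
Test x = 1: value = 70 ≠ 0.
Test x = -1: value = 0 ✓, so (x + 1) is a factor.
Synthetic division by (x + 1): bring down 1; 1(-1) + 11 = 10; 10(-1) + 34 = 24; 24(-1) + 24 = 0 → quotient x^2 + 10x + 24, remainder 0.
Solve the quadratic x^2 + 10x + 24 = 0: discriminant = 10^2 - 4(1)(24) = 100 - 96 = 4.
sqrt(4) = 2, so x = (-10 ± 2)/2: x = -4 or x = -6.
Collecting all roots found:

x = -6, x = -4, x = -1, x = 1


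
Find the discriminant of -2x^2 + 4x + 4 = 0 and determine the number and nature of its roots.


For ax^2 + bx + c = 0, discriminant D = b^2 - 4ac
Here a = -2, b = 4, c = 4
D = (4)^2 - 4(-2)(4) = 16 + 32 = 48

D = 48 > 0 but not a perfect square
The equation has 2 distinct real irrational roots.

Discriminant = 48, 2 distinct real irrational roots
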